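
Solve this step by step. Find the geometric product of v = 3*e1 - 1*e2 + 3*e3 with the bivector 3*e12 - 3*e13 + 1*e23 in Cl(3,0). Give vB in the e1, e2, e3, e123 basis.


vB has grade-1 (vector) and grade-3 (trivector) parts: vB = (v _| B) + (v ^ B).
Vector part <vB>_1:
  e1: -v2*b12 - v3*b13 = -(-1)*(3) - (3)*(-3) = 12
  e2: v1*b12 - v3*b23 = (3)*(3) - (3)*(1) = 6
  e3: v1*b13 + v2*b23 = (3)*(-3) + (-1)*(1) = -10
Trivector part <vB>_3:
  e123: v1*b23 - v2*b13 + v3*b12 = (3)*(1) - (-1)*(-3) + (3)*(3) = 9
vB = 12*e1 + 6*e2 - 10*e3 + 9*e123


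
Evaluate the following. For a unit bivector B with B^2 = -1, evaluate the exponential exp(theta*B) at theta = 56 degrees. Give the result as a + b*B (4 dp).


For a unit bivector B with B^2 = -1, the exponential series gives
e^(theta*B) = cos(theta) + sin(theta)*B (the GA analogue of Euler's formula).
theta = 56 degrees = 0.977384 rad
cos(56 deg) = 0.5592
sin(56 deg) = 0.8290
exp(theta*B) = 0.5592 + 0.8290*B


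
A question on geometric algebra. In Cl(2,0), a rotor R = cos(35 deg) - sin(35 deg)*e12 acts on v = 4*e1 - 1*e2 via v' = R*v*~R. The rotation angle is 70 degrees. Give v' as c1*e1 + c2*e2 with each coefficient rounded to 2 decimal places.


Rotor R = cos(35deg) - sin(35deg)*e12
Rotation angle theta = 2 * 35 = 70 degrees
v' = R*v*~R rotates v by theta.
cos(70deg) = 0.3420, sin(70deg) = 0.9397
v'_1 = 4*cos(70deg) - (-1)*sin(70deg)
= 4*0.3420 - (-1)*0.9397
= 2.31
v'_2 = 4*sin(70deg) + (-1)*cos(70deg)
= 4*0.9397 + (-1)*0.3420
= 3.42
v' = 2.31*e1 + 3.42*e2


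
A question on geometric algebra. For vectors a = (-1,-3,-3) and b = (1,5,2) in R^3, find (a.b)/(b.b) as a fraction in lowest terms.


Projection coefficient = (a . b) / (b . b)
a . b = (-1)*1 + (-3)*5 + (-3)*2
= -1 + (-15) + (-6) = -22
b . b = 1^2 + 5^2 + 2^2
= 1 + 25 + 4 = 30
Coefficient = -22/30
In lowest terms: -11/15


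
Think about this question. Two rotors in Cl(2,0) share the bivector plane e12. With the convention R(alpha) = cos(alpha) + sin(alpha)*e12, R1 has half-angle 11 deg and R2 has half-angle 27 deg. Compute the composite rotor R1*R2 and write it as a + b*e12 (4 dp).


Same-plane rotors commute and their half-angles add:
R1*R2 = cos(a1 + a2) + sin(a1 + a2)*e12.
a1 + a2 = 11 + 27 = 38 deg
cos(38 deg) = 0.7880
sin(38 deg) = 0.6157
R1*R2 = 0.7880 + 0.6157*e12


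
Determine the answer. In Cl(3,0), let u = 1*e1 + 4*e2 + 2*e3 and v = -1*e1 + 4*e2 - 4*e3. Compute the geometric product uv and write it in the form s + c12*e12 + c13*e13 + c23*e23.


In Cl(3,0): e_i^2 = 1, e_ie_j = -e_je_i for i != j.
Scalar part = u . v = 1*(-1) + 4*4 + 2*(-4)
= -1 + 16 + (-8) = 7
e12 coeff = 1*4 - 4*(-1) = 4 - (-4) = 8
e13 coeff = 1*(-4) - 2*(-1) = -4 - (-2) = -2
e23 coeff = 4*(-4) - 2*4 = -16 - 8 = -24
uv = 7 + 8*e12 - 2*e13 - 24*e23


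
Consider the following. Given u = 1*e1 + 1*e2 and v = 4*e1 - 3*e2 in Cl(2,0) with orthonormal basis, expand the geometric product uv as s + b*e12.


Expand: (1*e1 + 1*e2)(4*e1 - 3*e2)
= 1*4*e1e1 + 1*(-3)*e1e2 + 1*4*e2e1 + 1*(-3)*e2e2
Using e1^2 = e2^2 = 1, e2e1 = -e1e2:
Scalar part s = 1*4 + 1*(-3) = 4 + (-3) = 1
Bivector part b = 1*(-3) - 1*4 = -3 - 4 = -7
uv = 1 - 7*e12


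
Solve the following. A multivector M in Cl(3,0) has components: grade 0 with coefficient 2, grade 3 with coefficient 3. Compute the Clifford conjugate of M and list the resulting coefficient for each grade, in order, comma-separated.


Clifford conjugate sign for grade k: (-1)^(k(k+1)/2)
Grade 0: (-1)^(0*1/2) = (-1)^0 = 1, coeff 2 -> 2
Grade 3: (-1)^(3*4/2) = (-1)^6 = 1, coeff 3 -> 3
Conjugated coefficients: 2, 3


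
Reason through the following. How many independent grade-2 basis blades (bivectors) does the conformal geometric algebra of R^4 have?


The conformal model of R^4 uses Cl(5,1) with m = 4 + 2 = 6 generators.
Number of grade-2 blades = C(m, 2) = C(6, 2)
= 6*5/2 = 15


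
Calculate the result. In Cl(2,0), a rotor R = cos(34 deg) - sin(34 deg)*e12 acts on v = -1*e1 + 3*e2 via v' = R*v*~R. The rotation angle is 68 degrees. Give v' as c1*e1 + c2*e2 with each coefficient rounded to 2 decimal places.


Rotor R = cos(34deg) - sin(34deg)*e12
Rotation angle theta = 2 * 34 = 68 degrees
v' = R*v*~R rotates v by theta.
cos(68deg) = 0.3746, sin(68deg) = 0.9272
v'_1 = -1*cos(68deg) - 3*sin(68deg)
= -1*0.3746 - 3*0.9272
= -3.16
v'_2 = -1*sin(68deg) + 3*cos(68deg)
= -1*0.9272 + 3*0.3746
= 0.20
v' = -3.16*e1 + 0.20*e2


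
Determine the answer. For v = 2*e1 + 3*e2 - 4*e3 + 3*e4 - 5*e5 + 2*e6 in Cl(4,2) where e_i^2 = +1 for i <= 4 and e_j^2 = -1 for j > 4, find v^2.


v^2 = sum of c_i^2 * e_i^2
Positive signature terms (e_i^2 = +1): 2^2 + 3^2 + (-4)^2 + 3^2 = 38
Negative signature terms (e_j^2 = -1): (-5)^2 + 2^2 = 29
v^2 = 38 - 29 = 9


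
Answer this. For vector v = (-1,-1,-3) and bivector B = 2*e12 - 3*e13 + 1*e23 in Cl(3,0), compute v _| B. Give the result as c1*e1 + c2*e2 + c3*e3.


Left contraction v _| B = <vB>_1 (grade-1 part of the geometric product vB).
Using e1_|e12 = e2, e2_|e12 = -e1, e1_|e13 = e3, e3_|e13 = -e1, e2_|e23 = e3, e3_|e23 = -e2:
e1 coeff: -v2*b12 - v3*b13 = -(-1)*(2) - (-3)*(-3) = -7
e2 coeff: v1*b12 - v3*b23 = (-1)*(2) - (-3)*(1) = 1
e3 coeff: v1*b13 + v2*b23 = (-1)*(-3) + (-1)*(1) = 2
v _| B = -7*e1 + 1*e2 + 2*e3


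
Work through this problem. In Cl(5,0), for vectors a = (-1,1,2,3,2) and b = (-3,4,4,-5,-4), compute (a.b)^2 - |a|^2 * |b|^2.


a . b = (-1)*(-3) + 1*4 + 2*4 + 3*(-5) + 2*(-4)
= 3 + 4 + 8 + (-15) + (-8) = -8
|a|^2 = (-1)^2 + 1^2 + 2^2 + 3^2 + 2^2 = 19
|b|^2 = (-3)^2 + 4^2 + 4^2 + (-5)^2 + (-4)^2 = 82
(a.b)^2 = (-8)^2 = 64
|a|^2 * |b|^2 = 19 * 82 = 1558
Result = 64 - 1558 = -1494


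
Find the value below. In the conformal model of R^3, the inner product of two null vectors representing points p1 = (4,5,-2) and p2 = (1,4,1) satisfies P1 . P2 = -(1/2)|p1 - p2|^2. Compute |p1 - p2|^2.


p1 - p2 = (3, 1, -3)
|p1 - p2|^2 = 3^2 + 1^2 + (-3)^2
= 9 + 1 + 9
= 19


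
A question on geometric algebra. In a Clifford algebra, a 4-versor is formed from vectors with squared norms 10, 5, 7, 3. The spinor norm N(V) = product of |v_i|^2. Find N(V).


Spinor norm N(V) = |v1|^2 * |v2|^2 * ... * |v4|^2
= 10 * 5 * 7 * 3
Running product: 10, 50, 350, 1050
N(V) = 1050


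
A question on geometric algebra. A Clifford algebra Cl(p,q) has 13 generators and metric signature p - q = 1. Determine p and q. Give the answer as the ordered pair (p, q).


We need p + q = 13 and p - q = 1.
Adding: 2p = 13 + 1 = 14, so p = 7.
Then q = 13 - 7 = 6.
(p, q) = (7, 6)


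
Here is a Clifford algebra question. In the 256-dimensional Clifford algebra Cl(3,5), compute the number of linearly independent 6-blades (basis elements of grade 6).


Number of grade-k basis blades in Cl(p,q) with n = p + q is C(n, k).
n = 3 + 5 = 8
C(8, 6) = 8! / (6! * 2!)
= 40320 / (720 * 2)
= 28


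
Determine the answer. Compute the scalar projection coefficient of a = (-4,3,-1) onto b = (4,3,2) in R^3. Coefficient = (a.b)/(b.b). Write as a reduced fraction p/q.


Projection coefficient = (a . b) / (b . b)
a . b = (-4)*4 + 3*3 + (-1)*2
= -16 + 9 + (-2) = -9
b . b = 4^2 + 3^2 + 2^2
= 16 + 9 + 4 = 29
Coefficient = -9/29
In lowest terms: -9/29


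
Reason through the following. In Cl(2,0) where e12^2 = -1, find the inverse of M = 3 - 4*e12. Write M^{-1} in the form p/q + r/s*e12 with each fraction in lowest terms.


M = 3 - 4*e12, where e12^2 = -1.
Since M commutes with its reverse ~M = a - b*e12, M * ~M = a^2 - b^2*e12^2 = a^2 + b^2.
So M^{-1} = ~M / (a^2 + b^2) = (a - b*e12)/(a^2 + b^2).
a^2 + b^2 = 9 + 16 = 25
Scalar part = 3/25 = 3/25
Bivector coeff = 4/25 = 4/25
M^{-1} = 3/25 + 4/25*e12


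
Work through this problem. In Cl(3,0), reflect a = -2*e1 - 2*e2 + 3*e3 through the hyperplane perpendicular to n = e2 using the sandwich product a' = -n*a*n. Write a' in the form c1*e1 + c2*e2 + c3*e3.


Reflection formula: a' = -n*a*n, with n = e2 (unit vector, n^2 = 1).
For reflection through hyperplane perp to e2:
The component along e2 flips sign, others stay.
a = (-2, -2, 3)
a' = (-2, 2, 3)
a' = -2*e1 + 2*e2 + 3*e3


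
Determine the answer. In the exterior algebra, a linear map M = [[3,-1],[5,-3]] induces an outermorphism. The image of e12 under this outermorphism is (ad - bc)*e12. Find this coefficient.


The outermorphism of a linear map f sends e1^e2 to f(e1)^f(e2).
f(e1) = 3*e1 + 5*e2
f(e2) = -1*e1 - 3*e2
f(e1) ^ f(e2) = (3*e1 + 5*e2) ^ (-1*e1 - 3*e2)
= 3*(-3)*e12 + 5*(-1)*e21
= (-9 - (-5))*e12
= -4*e12
Coefficient = -4


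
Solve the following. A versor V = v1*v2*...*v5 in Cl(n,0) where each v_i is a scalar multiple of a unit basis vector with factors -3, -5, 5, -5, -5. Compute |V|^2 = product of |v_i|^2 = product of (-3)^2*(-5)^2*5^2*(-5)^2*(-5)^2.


Each vector v_i has |v_i|^2 = s_i^2
Squared scales: (-3)^2 = 9, (-5)^2 = 25, 5^2 = 25, (-5)^2 = 25, (-5)^2 = 25
|V|^2 = 9 * 25 * 25 * 25 * 25
= 3515625


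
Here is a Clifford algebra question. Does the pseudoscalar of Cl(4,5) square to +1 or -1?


The pseudoscalar I = e1...e_n (product of all n generators) of Cl(p,q) satisfies I^2 = (-1)^(q + n(n-1)/2).
p = 4, q = 5, n = p + q = 9
n(n-1)/2 = 9 * 8 / 2 = 36
Exponent = q + n(n-1)/2 = 5 + 36 = 41
I^2 = (-1)^41 = -1


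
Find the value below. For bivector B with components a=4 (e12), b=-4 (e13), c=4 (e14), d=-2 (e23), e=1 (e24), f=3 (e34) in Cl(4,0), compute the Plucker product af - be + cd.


Plucker relation: af - be + cd
a*f = 4*3 = 12
b*e = (-4)*1 = -4
c*d = 4*(-2) = -8
af - be + cd = 12 - (-4) + (-8)
= 8


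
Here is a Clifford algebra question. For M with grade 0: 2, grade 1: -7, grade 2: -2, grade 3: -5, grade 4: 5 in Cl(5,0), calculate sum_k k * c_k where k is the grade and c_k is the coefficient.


Grade-weighted sum = sum of grade_k * coefficient_k
0*2 = 0
1*(-7) = -7
2*(-2) = -4
3*(-5) = -15
4*5 = 20
Total = 0 + (-7) + (-4) + (-15) + 20 = -6


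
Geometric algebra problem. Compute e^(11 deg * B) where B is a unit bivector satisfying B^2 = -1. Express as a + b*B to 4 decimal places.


For a unit bivector B with B^2 = -1, the exponential series gives
e^(theta*B) = cos(theta) + sin(theta)*B (the GA analogue of Euler's formula).
theta = 11 degrees = 0.191986 rad
cos(11 deg) = 0.9816
sin(11 deg) = 0.1908
exp(theta*B) = 0.9816 + 0.1908*B


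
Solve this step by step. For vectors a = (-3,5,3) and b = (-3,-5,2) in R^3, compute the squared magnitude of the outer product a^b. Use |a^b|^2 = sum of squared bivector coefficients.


a wedge b = (a1*b2 - a2*b1)*e12 + (a1*b3 - a3*b1)*e13 + (a2*b3 - a3*b2)*e23
e12 coeff: (-3)*(-5) - 5*(-3) = 15 - (-15) = 30
e13 coeff: (-3)*2 - 3*(-3) = -6 - (-9) = 3
e23 coeff: 5*2 - 3*(-5) = 10 - (-15) = 25
|a wedge b|^2 = 30^2 + 3^2 + 25^2
= 900 + 9 + 625
= 1534


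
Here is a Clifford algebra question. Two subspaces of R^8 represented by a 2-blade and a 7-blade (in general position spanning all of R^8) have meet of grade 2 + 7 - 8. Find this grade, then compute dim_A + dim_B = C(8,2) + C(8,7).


Meet grade = grade(A) + grade(B) - n
= 2 + 7 - 8 = 1
C(8,2) = 28
C(8,7) = 8
dim_A + dim_B = 28 + 8 = 36


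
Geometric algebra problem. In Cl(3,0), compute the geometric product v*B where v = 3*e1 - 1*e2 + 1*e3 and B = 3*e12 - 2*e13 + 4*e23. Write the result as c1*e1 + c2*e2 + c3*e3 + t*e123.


vB has grade-1 (vector) and grade-3 (trivector) parts: vB = (v _| B) + (v ^ B).
Vector part <vB>_1:
  e1: -v2*b12 - v3*b13 = -(-1)*(3) - (1)*(-2) = 5
  e2: v1*b12 - v3*b23 = (3)*(3) - (1)*(4) = 5
  e3: v1*b13 + v2*b23 = (3)*(-2) + (-1)*(4) = -10
Trivector part <vB>_3:
  e123: v1*b23 - v2*b13 + v3*b12 = (3)*(4) - (-1)*(-2) + (1)*(3) = 13
vB = 5*e1 + 5*e2 - 10*e3 + 13*e123


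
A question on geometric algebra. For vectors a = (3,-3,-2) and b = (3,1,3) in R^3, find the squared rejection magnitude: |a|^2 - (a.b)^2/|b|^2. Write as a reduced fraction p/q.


|a|^2 = 3^2 + (-3)^2 + (-2)^2 = 22
|b|^2 = 3^2 + 1^2 + 3^2 = 19
a . b = 3*3 + (-3)*1 + (-2)*3 = 0
(a.b)^2 = 0^2 = 0
|rej|^2 = 22 - 0/19
= (418 - 0)/19
= 418/19
In lowest terms: 22/1


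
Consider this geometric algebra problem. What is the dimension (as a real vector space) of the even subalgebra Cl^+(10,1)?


Even subalgebra dimension = 2^(n-1)
n = 10 + 1 = 11
2^(11 - 1) = 2^10 = 1024
Verification: sum of C(11,k) for even k = 1 + 55 + 330 + 462 + 165 + 11 = 1024
Result = 1024


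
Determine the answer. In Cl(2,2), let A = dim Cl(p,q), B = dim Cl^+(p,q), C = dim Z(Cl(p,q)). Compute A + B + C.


n = 2 + 2 = 4
Total dim = 2^4 = 16
Even subalgebra dim = 2^3 = 8
n is even, so center dim = 1
Sum = 16 + 8 + 1 = 25


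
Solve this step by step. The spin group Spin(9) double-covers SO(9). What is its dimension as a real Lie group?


Spin(n) double-covers SO(n); both have Lie algebra so(n) of dimension n(n-1)/2.
n = 9
n(n-1) = 9 * 8 = 72
dim Spin(9) = 72/2 = 36


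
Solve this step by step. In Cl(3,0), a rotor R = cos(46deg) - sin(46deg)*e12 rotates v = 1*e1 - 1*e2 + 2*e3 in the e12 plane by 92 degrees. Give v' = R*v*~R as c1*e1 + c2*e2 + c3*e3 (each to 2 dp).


Rotor R = cos(46deg) - sin(46deg)*e12
Rotation angle theta = 2 * 46 = 92 degrees in the e12 plane (e1 -> e2).
The component perpendicular to the plane (e3) is invariant: v'_3 = v3 = 2.00
cos(92deg) = -0.0349, sin(92deg) = 0.9994
v'_1 = v1*cos(theta) - v2*sin(theta) = 1*(-0.0349) - (-1)*0.9994 = 0.96
v'_2 = v1*sin(theta) + v2*cos(theta) = 1*0.9994 + (-1)*(-0.0349) = 1.03
v' = 0.96*e1 + 1.03*e2 + 2.00*e3


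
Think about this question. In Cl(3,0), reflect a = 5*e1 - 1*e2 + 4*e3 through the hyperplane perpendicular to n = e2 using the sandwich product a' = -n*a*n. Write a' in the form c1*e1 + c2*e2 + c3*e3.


Reflection formula: a' = -n*a*n, with n = e2 (unit vector, n^2 = 1).
For reflection through hyperplane perp to e2:
The component along e2 flips sign, others stay.
a = (5, -1, 4)
a' = (5, 1, 4)
a' = 5*e1 + 1*e2 + 4*e3


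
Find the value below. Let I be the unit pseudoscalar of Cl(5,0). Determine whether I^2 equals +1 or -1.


The pseudoscalar I = e1...e_n (product of all n generators) of Cl(p,q) satisfies I^2 = (-1)^(q + n(n-1)/2).
p = 5, q = 0, n = p + q = 5
n(n-1)/2 = 5 * 4 / 2 = 10
Exponent = q + n(n-1)/2 = 0 + 10 = 10
I^2 = (-1)^10 = +1


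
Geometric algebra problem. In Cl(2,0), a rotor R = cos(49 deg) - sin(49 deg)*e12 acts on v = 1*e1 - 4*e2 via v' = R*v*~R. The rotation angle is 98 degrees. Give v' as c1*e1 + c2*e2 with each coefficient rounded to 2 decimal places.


Rotor R = cos(49deg) - sin(49deg)*e12
Rotation angle theta = 2 * 49 = 98 degrees
v' = R*v*~R rotates v by theta.
cos(98deg) = -0.1392, sin(98deg) = 0.9903
v'_1 = 1*cos(98deg) - (-4)*sin(98deg)
= 1*(-0.1392) - (-4)*0.9903
= 3.82
v'_2 = 1*sin(98deg) + (-4)*cos(98deg)
= 1*0.9903 + (-4)*(-0.1392)
= 1.55
v' = 3.82*e1 + 1.55*e2


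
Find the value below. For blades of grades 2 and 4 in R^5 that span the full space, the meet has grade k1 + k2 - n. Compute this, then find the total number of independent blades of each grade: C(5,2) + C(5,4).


Meet grade = grade(A) + grade(B) - n
= 2 + 4 - 5 = 1
C(5,2) = 10
C(5,4) = 5
dim_A + dim_B = 10 + 5 = 15


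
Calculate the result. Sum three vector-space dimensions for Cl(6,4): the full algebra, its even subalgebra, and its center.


n = 6 + 4 = 10
Total dim = 2^10 = 1024
Even subalgebra dim = 2^9 = 512
n is even, so center dim = 1
Sum = 1024 + 512 + 1 = 1537


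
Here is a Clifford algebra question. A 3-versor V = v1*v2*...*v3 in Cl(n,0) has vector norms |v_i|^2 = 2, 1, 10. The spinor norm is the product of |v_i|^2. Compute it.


Spinor norm N(V) = |v1|^2 * |v2|^2 * ... * |v3|^2
= 2 * 1 * 10
Running product: 2, 2, 20
N(V) = 20


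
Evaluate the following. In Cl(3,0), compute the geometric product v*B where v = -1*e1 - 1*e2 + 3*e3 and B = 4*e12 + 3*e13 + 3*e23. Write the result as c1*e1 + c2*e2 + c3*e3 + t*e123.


vB has grade-1 (vector) and grade-3 (trivector) parts: vB = (v _| B) + (v ^ B).
Vector part <vB>_1:
  e1: -v2*b12 - v3*b13 = -(-1)*(4) - (3)*(3) = -5
  e2: v1*b12 - v3*b23 = (-1)*(4) - (3)*(3) = -13
  e3: v1*b13 + v2*b23 = (-1)*(3) + (-1)*(3) = -6
Trivector part <vB>_3:
  e123: v1*b23 - v2*b13 + v3*b12 = (-1)*(3) - (-1)*(3) + (3)*(4) = 12
vB = -5*e1 - 13*e2 - 6*e3 + 12*e123


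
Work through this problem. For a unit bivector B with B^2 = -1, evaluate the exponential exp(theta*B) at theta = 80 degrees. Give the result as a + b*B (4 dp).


For a unit bivector B with B^2 = -1, the exponential series gives
e^(theta*B) = cos(theta) + sin(theta)*B (the GA analogue of Euler's formula).
theta = 80 degrees = 1.396263 rad
cos(80 deg) = 0.1736
sin(80 deg) = 0.9848
exp(theta*B) = 0.1736 + 0.9848*B


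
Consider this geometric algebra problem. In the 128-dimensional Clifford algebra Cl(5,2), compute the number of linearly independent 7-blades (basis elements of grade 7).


Number of grade-k basis blades in Cl(p,q) with n = p + q is C(n, k).
n = 5 + 2 = 7
C(7, 7) = 7! / (7! * 0!)
= 5040 / (5040 * 1)
= 1


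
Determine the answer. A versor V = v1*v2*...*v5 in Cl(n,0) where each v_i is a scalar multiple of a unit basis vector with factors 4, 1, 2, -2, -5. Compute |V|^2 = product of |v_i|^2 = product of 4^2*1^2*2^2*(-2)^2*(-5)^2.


Each vector v_i has |v_i|^2 = s_i^2
Squared scales: 4^2 = 16, 1^2 = 1, 2^2 = 4, (-2)^2 = 4, (-5)^2 = 25
|V|^2 = 16 * 1 * 4 * 4 * 25
= 6400


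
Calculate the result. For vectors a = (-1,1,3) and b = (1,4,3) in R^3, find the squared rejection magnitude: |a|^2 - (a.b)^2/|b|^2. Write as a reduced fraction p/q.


|a|^2 = (-1)^2 + 1^2 + 3^2 = 11
|b|^2 = 1^2 + 4^2 + 3^2 = 26
a . b = (-1)*1 + 1*4 + 3*3 = 12
(a.b)^2 = 12^2 = 144
|rej|^2 = 11 - 144/26
= (286 - 144)/26
= 142/26
In lowest terms: 71/13


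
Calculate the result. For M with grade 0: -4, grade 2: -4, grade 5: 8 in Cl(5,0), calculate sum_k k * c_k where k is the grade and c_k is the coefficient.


Grade-weighted sum = sum of grade_k * coefficient_k
0*(-4) = 0
2*(-4) = -8
5*8 = 40
Total = 0 + (-8) + 40 = 32


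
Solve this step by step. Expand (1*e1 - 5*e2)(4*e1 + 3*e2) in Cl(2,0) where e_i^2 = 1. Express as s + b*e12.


Expand: (1*e1 - 5*e2)(4*e1 + 3*e2)
= 1*4*e1e1 + 1*3*e1e2 + (-5)*4*e2e1 + (-5)*3*e2e2
Using e1^2 = e2^2 = 1, e2e1 = -e1e2:
Scalar part s = 1*4 + (-5)*3 = 4 + (-15) = -11
Bivector part b = 1*3 - (-5)*4 = 3 - (-20) = 23
uv = -11 + 23*e12


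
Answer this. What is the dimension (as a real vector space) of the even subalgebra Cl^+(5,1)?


Even subalgebra dimension = 2^(n-1)
n = 5 + 1 = 6
2^(6 - 1) = 2^5 = 32
Verification: sum of C(6,k) for even k = 1 + 15 + 15 + 1 = 32
Result = 32


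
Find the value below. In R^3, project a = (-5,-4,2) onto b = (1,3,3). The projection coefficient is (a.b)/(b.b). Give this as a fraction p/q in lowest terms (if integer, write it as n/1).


Projection coefficient = (a . b) / (b . b)
a . b = (-5)*1 + (-4)*3 + 2*3
= -5 + (-12) + 6 = -11
b . b = 1^2 + 3^2 + 3^2
= 1 + 9 + 9 = 19
Coefficient = -11/19
In lowest terms: -11/19


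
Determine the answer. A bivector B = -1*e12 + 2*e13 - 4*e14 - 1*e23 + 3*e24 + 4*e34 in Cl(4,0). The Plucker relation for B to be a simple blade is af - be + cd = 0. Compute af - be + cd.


Plucker relation: af - be + cd
a*f = (-1)*4 = -4
b*e = 2*3 = 6
c*d = (-4)*(-1) = 4
af - be + cd = -4 - 6 + 4
= -6


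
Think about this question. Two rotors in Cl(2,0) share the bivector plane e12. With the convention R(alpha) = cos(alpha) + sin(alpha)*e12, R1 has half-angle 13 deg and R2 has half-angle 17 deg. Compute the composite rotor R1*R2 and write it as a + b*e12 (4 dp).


Same-plane rotors commute and their half-angles add:
R1*R2 = cos(a1 + a2) + sin(a1 + a2)*e12.
a1 + a2 = 13 + 17 = 30 deg
cos(30 deg) = 0.8660
sin(30 deg) = 0.5000
R1*R2 = 0.8660 + 0.5000*e12


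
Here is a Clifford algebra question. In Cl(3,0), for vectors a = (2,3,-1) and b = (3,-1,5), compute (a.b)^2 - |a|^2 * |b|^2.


a . b = 2*3 + 3*(-1) + (-1)*5
= 6 + (-3) + (-5) = -2
|a|^2 = 2^2 + 3^2 + (-1)^2 = 14
|b|^2 = 3^2 + (-1)^2 + 5^2 = 35
(a.b)^2 = (-2)^2 = 4
|a|^2 * |b|^2 = 14 * 35 = 490
Result = 4 - 490 = -486


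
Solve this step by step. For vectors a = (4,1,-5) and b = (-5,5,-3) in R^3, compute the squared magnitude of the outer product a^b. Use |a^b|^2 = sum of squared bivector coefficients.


a wedge b = (a1*b2 - a2*b1)*e12 + (a1*b3 - a3*b1)*e13 + (a2*b3 - a3*b2)*e23
e12 coeff: 4*5 - 1*(-5) = 20 - (-5) = 25
e13 coeff: 4*(-3) - (-5)*(-5) = -12 - 25 = -37
e23 coeff: 1*(-3) - (-5)*5 = -3 - (-25) = 22
|a wedge b|^2 = 25^2 + (-37)^2 + 22^2
= 625 + 1369 + 484
= 2478


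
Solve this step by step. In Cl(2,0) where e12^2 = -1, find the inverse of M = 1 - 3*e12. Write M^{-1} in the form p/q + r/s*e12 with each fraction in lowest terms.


M = 1 - 3*e12, where e12^2 = -1.
Since M commutes with its reverse ~M = a - b*e12, M * ~M = a^2 - b^2*e12^2 = a^2 + b^2.
So M^{-1} = ~M / (a^2 + b^2) = (a - b*e12)/(a^2 + b^2).
a^2 + b^2 = 1 + 9 = 10
Scalar part = 1/10 = 1/10
Bivector coeff = 3/10 = 3/10
M^{-1} = 1/10 + 3/10*e12


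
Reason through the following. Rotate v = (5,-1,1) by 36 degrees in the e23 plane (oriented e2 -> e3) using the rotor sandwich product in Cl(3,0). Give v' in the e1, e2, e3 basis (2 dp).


Rotor R = cos(18deg) - sin(18deg)*e23
Rotation angle theta = 2 * 18 = 36 degrees in the e23 plane (e2 -> e3).
The component perpendicular to the plane (e1) is invariant: v'_1 = v1 = 5.00
cos(36deg) = 0.8090, sin(36deg) = 0.5878
v'_2 = v2*cos(theta) - v3*sin(theta) = -1*0.8090 - 1*0.5878 = -1.40
v'_3 = v2*sin(theta) + v3*cos(theta) = -1*0.5878 + 1*0.8090 = 0.22
v' = 5.00*e1 - 1.40*e2 + 0.22*e3


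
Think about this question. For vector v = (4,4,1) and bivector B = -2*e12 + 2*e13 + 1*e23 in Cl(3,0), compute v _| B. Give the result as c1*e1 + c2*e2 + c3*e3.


Left contraction v _| B = <vB>_1 (grade-1 part of the geometric product vB).
Using e1_|e12 = e2, e2_|e12 = -e1, e1_|e13 = e3, e3_|e13 = -e1, e2_|e23 = e3, e3_|e23 = -e2:
e1 coeff: -v2*b12 - v3*b13 = -(4)*(-2) - (1)*(2) = 6
e2 coeff: v1*b12 - v3*b23 = (4)*(-2) - (1)*(1) = -9
e3 coeff: v1*b13 + v2*b23 = (4)*(2) + (4)*(1) = 12
v _| B = 6*e1 - 9*e2 + 12*e3


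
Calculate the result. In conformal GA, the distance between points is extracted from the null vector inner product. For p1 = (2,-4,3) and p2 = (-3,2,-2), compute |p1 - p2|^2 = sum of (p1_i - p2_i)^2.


p1 - p2 = (5, -6, 5)
|p1 - p2|^2 = 5^2 + (-6)^2 + 5^2
= 25 + 36 + 25
= 86


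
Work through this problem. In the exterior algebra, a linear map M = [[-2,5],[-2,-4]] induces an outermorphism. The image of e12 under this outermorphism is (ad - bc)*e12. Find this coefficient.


The outermorphism of a linear map f sends e1^e2 to f(e1)^f(e2).
f(e1) = -2*e1 - 2*e2
f(e2) = 5*e1 - 4*e2
f(e1) ^ f(e2) = (-2*e1 - 2*e2) ^ (5*e1 - 4*e2)
= (-2)*(-4)*e12 + (-2)*5*e21
= (8 - (-10))*e12
= 18*e12
Coefficient = 18


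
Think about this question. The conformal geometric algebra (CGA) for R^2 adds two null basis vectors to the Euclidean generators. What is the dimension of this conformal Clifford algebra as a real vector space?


The conformal model of R^2 uses Cl(3,1): the 2 Euclidean generators plus two extra orthogonal generators e+ (e+^2 = +1) and e- (e-^2 = -1), from which the null vectors e0, einf are built.
Number of generators m = 2 + 2 = 4.
dim Cl(p,q) = 2^m = 2^4 = 16


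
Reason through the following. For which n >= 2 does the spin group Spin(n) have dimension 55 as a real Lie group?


dim Spin(n) = dim so(n) = n(n-1)/2.
Solve n(n-1)/2 = 55, i.e. n^2 - n - 110 = 0.
Discriminant = 1 + 8*55 = 441
n = (1 + sqrt(441))/2 = (1 + 21)/2 = 11


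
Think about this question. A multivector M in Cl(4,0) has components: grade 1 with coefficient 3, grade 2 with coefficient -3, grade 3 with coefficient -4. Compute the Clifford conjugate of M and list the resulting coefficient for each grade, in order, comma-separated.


Clifford conjugate sign for grade k: (-1)^(k(k+1)/2)
Grade 1: (-1)^(1*2/2) = (-1)^1 = -1, coeff 3 -> -3
Grade 2: (-1)^(2*3/2) = (-1)^3 = -1, coeff -3 -> 3
Grade 3: (-1)^(3*4/2) = (-1)^6 = 1, coeff -4 -> -4
Conjugated coefficients: -3, 3, -4


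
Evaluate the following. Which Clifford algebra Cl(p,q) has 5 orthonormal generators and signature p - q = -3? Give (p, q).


We need p + q = 5 and p - q = -3.
Adding: 2p = 5 + (-3) = 2, so p = 1.
Then q = 5 - 1 = 4.
(p, q) = (1, 4)


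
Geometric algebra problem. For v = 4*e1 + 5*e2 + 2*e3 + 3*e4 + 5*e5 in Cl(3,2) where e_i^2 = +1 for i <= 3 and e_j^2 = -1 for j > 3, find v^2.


v^2 = sum of c_i^2 * e_i^2
Positive signature terms (e_i^2 = +1): 4^2 + 5^2 + 2^2 = 45
Negative signature terms (e_j^2 = -1): 3^2 + 5^2 = 34
v^2 = 45 - 34 = 11


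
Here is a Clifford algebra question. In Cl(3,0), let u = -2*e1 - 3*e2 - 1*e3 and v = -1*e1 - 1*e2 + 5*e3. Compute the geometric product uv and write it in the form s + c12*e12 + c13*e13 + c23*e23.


In Cl(3,0): e_i^2 = 1, e_ie_j = -e_je_i for i != j.
Scalar part = u . v = (-2)*(-1) + (-3)*(-1) + (-1)*5
= 2 + 3 + (-5) = 0
e12 coeff = (-2)*(-1) - (-3)*(-1) = 2 - 3 = -1
e13 coeff = (-2)*5 - (-1)*(-1) = -10 - 1 = -11
e23 coeff = (-3)*5 - (-1)*(-1) = -15 - 1 = -16
uv = 0 - 1*e12 - 11*e13 - 16*e23


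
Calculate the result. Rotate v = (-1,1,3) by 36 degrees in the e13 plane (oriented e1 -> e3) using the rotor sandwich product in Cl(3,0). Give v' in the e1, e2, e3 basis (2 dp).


Rotor R = cos(18deg) - sin(18deg)*e13
Rotation angle theta = 2 * 18 = 36 degrees in the e13 plane (e1 -> e3).
The component perpendicular to the plane (e2) is invariant: v'_2 = v2 = 1.00
cos(36deg) = 0.8090, sin(36deg) = 0.5878
v'_1 = v1*cos(theta) - v3*sin(theta) = -1*0.8090 - 3*0.5878 = -2.57
v'_3 = v1*sin(theta) + v3*cos(theta) = -1*0.5878 + 3*0.8090 = 1.84
v' = -2.57*e1 + 1.00*e2 + 1.84*e3


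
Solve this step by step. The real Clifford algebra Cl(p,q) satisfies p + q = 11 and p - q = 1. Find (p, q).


We need p + q = 11 and p - q = 1.
Adding: 2p = 11 + 1 = 12, so p = 6.
Then q = 11 - 6 = 5.
(p, q) = (6, 5)


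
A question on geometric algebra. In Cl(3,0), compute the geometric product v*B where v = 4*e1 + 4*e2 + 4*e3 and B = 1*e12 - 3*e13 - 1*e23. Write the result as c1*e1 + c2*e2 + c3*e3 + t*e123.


vB has grade-1 (vector) and grade-3 (trivector) parts: vB = (v _| B) + (v ^ B).
Vector part <vB>_1:
  e1: -v2*b12 - v3*b13 = -(4)*(1) - (4)*(-3) = 8
  e2: v1*b12 - v3*b23 = (4)*(1) - (4)*(-1) = 8
  e3: v1*b13 + v2*b23 = (4)*(-3) + (4)*(-1) = -16
Trivector part <vB>_3:
  e123: v1*b23 - v2*b13 + v3*b12 = (4)*(-1) - (4)*(-3) + (4)*(1) = 12
vB = 8*e1 + 8*e2 - 16*e3 + 12*e123


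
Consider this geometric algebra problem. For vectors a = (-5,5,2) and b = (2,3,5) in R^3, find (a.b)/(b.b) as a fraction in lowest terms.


Projection coefficient = (a . b) / (b . b)
a . b = (-5)*2 + 5*3 + 2*5
= -10 + 15 + 10 = 15
b . b = 2^2 + 3^2 + 5^2
= 4 + 9 + 25 = 38
Coefficient = 15/38
In lowest terms: 15/38


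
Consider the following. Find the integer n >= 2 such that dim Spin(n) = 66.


dim Spin(n) = dim so(n) = n(n-1)/2.
Solve n(n-1)/2 = 66, i.e. n^2 - n - 132 = 0.
Discriminant = 1 + 8*66 = 529
n = (1 + sqrt(529))/2 = (1 + 23)/2 = 12


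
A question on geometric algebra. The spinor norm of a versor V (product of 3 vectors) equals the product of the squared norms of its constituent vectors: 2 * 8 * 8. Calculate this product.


Spinor norm N(V) = |v1|^2 * |v2|^2 * ... * |v3|^2
= 2 * 8 * 8
Running product: 2, 16, 128
N(V) = 128


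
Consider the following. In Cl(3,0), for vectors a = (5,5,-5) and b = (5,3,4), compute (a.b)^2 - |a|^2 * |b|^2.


a . b = 5*5 + 5*3 + (-5)*4
= 25 + 15 + (-20) = 20
|a|^2 = 5^2 + 5^2 + (-5)^2 = 75
|b|^2 = 5^2 + 3^2 + 4^2 = 50
(a.b)^2 = 20^2 = 400
|a|^2 * |b|^2 = 75 * 50 = 3750
Result = 400 - 3750 = -3350


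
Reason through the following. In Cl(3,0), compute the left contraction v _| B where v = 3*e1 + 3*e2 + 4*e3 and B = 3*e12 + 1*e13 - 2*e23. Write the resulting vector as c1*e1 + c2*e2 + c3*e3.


Left contraction v _| B = <vB>_1 (grade-1 part of the geometric product vB).
Using e1_|e12 = e2, e2_|e12 = -e1, e1_|e13 = e3, e3_|e13 = -e1, e2_|e23 = e3, e3_|e23 = -e2:
e1 coeff: -v2*b12 - v3*b13 = -(3)*(3) - (4)*(1) = -13
e2 coeff: v1*b12 - v3*b23 = (3)*(3) - (4)*(-2) = 17
e3 coeff: v1*b13 + v2*b23 = (3)*(1) + (3)*(-2) = -3
v _| B = -13*e1 + 17*e2 - 3*e3


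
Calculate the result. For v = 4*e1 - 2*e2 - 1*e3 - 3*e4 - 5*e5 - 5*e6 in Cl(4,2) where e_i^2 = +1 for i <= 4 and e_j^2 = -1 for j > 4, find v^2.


v^2 = sum of c_i^2 * e_i^2
Positive signature terms (e_i^2 = +1): 4^2 + (-2)^2 + (-1)^2 + (-3)^2 = 30
Negative signature terms (e_j^2 = -1): (-5)^2 + (-5)^2 = 50
v^2 = 30 - 50 = -20


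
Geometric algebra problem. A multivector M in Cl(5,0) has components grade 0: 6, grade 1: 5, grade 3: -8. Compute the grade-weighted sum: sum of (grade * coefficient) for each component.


Grade-weighted sum = sum of grade_k * coefficient_k
0*6 = 0
1*5 = 5
3*(-8) = -24
Total = 0 + 5 + (-24) = -19


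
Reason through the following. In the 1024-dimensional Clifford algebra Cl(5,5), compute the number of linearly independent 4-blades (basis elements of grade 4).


Number of grade-k basis blades in Cl(p,q) with n = p + q is C(n, k).
n = 5 + 5 = 10
C(10, 4) = 10! / (4! * 6!)
= 3628800 / (24 * 720)
= 210


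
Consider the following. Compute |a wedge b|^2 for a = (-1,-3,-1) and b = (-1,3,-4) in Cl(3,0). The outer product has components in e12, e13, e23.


a wedge b = (a1*b2 - a2*b1)*e12 + (a1*b3 - a3*b1)*e13 + (a2*b3 - a3*b2)*e23
e12 coeff: (-1)*3 - (-3)*(-1) = -3 - 3 = -6
e13 coeff: (-1)*(-4) - (-1)*(-1) = 4 - 1 = 3
e23 coeff: (-3)*(-4) - (-1)*3 = 12 - (-3) = 15
|a wedge b|^2 = (-6)^2 + 3^2 + 15^2
= 36 + 9 + 225
= 270


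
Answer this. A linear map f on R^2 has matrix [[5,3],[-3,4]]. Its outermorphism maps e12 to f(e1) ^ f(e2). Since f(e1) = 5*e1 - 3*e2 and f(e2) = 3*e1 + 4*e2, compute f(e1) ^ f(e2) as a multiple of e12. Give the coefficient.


The outermorphism of a linear map f sends e1^e2 to f(e1)^f(e2).
f(e1) = 5*e1 - 3*e2
f(e2) = 3*e1 + 4*e2
f(e1) ^ f(e2) = (5*e1 - 3*e2) ^ (3*e1 + 4*e2)
= 5*4*e12 + (-3)*3*e21
= (20 - (-9))*e12
= 29*e12
Coefficient = 29


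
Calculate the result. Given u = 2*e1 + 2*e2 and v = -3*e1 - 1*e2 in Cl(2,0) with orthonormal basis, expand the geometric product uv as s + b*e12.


Expand: (2*e1 + 2*e2)(-3*e1 - 1*e2)
= 2*(-3)*e1e1 + 2*(-1)*e1e2 + 2*(-3)*e2e1 + 2*(-1)*e2e2
Using e1^2 = e2^2 = 1, e2e1 = -e1e2:
Scalar part s = 2*(-3) + 2*(-1) = -6 + (-2) = -8
Bivector part b = 2*(-1) - 2*(-3) = -2 - (-6) = 4
uv = -8 + 4*e12


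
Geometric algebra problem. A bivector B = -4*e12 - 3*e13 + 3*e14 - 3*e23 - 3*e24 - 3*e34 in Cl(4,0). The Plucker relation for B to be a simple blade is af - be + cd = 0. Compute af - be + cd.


Plucker relation: af - be + cd
a*f = (-4)*(-3) = 12
b*e = (-3)*(-3) = 9
c*d = 3*(-3) = -9
af - be + cd = 12 - 9 + (-9)
= -6


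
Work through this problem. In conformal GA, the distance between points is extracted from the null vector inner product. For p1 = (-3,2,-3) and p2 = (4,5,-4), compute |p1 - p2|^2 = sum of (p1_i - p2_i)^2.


p1 - p2 = (-7, -3, 1)
|p1 - p2|^2 = (-7)^2 + (-3)^2 + 1^2
= 49 + 9 + 1
= 59


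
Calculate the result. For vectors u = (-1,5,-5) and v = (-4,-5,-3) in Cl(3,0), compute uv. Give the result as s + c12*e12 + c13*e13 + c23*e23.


In Cl(3,0): e_i^2 = 1, e_ie_j = -e_je_i for i != j.
Scalar part = u . v = (-1)*(-4) + 5*(-5) + (-5)*(-3)
= 4 + (-25) + 15 = -6
e12 coeff = (-1)*(-5) - 5*(-4) = 5 - (-20) = 25
e13 coeff = (-1)*(-3) - (-5)*(-4) = 3 - 20 = -17
e23 coeff = 5*(-3) - (-5)*(-5) = -15 - 25 = -40
uv = -6 + 25*e12 - 17*e13 - 40*e23


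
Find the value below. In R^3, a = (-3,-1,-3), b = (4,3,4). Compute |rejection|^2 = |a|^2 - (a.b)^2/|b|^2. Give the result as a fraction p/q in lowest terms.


|a|^2 = (-3)^2 + (-1)^2 + (-3)^2 = 19
|b|^2 = 4^2 + 3^2 + 4^2 = 41
a . b = (-3)*4 + (-1)*3 + (-3)*4 = -27
(a.b)^2 = (-27)^2 = 729
|rej|^2 = 19 - 729/41
= (779 - 729)/41
= 50/41
In lowest terms: 50/41


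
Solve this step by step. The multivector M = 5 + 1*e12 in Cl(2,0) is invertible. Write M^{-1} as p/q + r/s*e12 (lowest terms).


M = 5 + 1*e12, where e12^2 = -1.
Since M commutes with its reverse ~M = a - b*e12, M * ~M = a^2 - b^2*e12^2 = a^2 + b^2.
So M^{-1} = ~M / (a^2 + b^2) = (a - b*e12)/(a^2 + b^2).
a^2 + b^2 = 25 + 1 = 26
Scalar part = 5/26 = 5/26
Bivector coeff = -1/26 = -1/26
M^{-1} = 5/26 - 1/26*e12


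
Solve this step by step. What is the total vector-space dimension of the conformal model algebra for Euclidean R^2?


The conformal model of R^2 uses Cl(3,1): the 2 Euclidean generators plus two extra orthogonal generators e+ (e+^2 = +1) and e- (e-^2 = -1), from which the null vectors e0, einf are built.
Number of generators m = 2 + 2 = 4.
dim Cl(p,q) = 2^m = 2^4 = 16


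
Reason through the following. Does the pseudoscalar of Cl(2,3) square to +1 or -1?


The pseudoscalar I = e1...e_n (product of all n generators) of Cl(p,q) satisfies I^2 = (-1)^(q + n(n-1)/2).
p = 2, q = 3, n = p + q = 5
n(n-1)/2 = 5 * 4 / 2 = 10
Exponent = q + n(n-1)/2 = 3 + 10 = 13
I^2 = (-1)^13 = -1


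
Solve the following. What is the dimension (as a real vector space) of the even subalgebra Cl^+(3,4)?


Even subalgebra dimension = 2^(n-1)
n = 3 + 4 = 7
2^(7 - 1) = 2^6 = 64
Verification: sum of C(7,k) for even k = 1 + 21 + 35 + 7 = 64
Result = 64


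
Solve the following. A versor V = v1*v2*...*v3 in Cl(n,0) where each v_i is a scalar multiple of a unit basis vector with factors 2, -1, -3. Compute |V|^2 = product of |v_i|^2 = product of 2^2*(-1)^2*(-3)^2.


Each vector v_i has |v_i|^2 = s_i^2
Squared scales: 2^2 = 4, (-1)^2 = 1, (-3)^2 = 9
|V|^2 = 4 * 1 * 9
= 36


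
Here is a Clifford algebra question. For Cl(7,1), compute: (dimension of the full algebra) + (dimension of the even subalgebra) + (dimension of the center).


n = 7 + 1 = 8
Total dim = 2^8 = 256
Even subalgebra dim = 2^7 = 128
n is even, so center dim = 1
Sum = 256 + 128 + 1 = 385


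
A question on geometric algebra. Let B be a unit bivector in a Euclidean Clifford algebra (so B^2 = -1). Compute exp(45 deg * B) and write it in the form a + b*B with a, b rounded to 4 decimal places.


For a unit bivector B with B^2 = -1, the exponential series gives
e^(theta*B) = cos(theta) + sin(theta)*B (the GA analogue of Euler's formula).
theta = 45 degrees = 0.785398 rad
cos(45 deg) = 0.7071
sin(45 deg) = 0.7071
exp(theta*B) = 0.7071 + 0.7071*B


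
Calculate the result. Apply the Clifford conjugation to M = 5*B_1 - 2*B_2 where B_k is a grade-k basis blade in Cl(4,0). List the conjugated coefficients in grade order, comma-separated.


Clifford conjugate sign for grade k: (-1)^(k(k+1)/2)
Grade 1: (-1)^(1*2/2) = (-1)^1 = -1, coeff 5 -> -5
Grade 2: (-1)^(2*3/2) = (-1)^3 = -1, coeff -2 -> 2
Conjugated coefficients: -5, 2


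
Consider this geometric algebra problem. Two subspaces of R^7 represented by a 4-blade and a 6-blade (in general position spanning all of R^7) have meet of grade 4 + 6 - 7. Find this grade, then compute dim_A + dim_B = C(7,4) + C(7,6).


Meet grade = grade(A) + grade(B) - n
= 4 + 6 - 7 = 3
C(7,4) = 35
C(7,6) = 7
dim_A + dim_B = 35 + 7 = 42


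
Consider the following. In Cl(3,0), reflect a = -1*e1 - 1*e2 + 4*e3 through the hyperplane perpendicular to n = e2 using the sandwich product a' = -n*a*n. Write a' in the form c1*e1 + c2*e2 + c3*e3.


Reflection formula: a' = -n*a*n, with n = e2 (unit vector, n^2 = 1).
For reflection through hyperplane perp to e2:
The component along e2 flips sign, others stay.
a = (-1, -1, 4)
a' = (-1, 1, 4)
a' = -1*e1 + 1*e2 + 4*e3


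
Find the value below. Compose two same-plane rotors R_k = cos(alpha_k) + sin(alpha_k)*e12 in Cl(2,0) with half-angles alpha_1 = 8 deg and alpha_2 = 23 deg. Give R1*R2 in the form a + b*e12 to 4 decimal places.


Same-plane rotors commute and their half-angles add:
R1*R2 = cos(a1 + a2) + sin(a1 + a2)*e12.
a1 + a2 = 8 + 23 = 31 deg
cos(31 deg) = 0.8572
sin(31 deg) = 0.5150
R1*R2 = 0.8572 + 0.5150*e12


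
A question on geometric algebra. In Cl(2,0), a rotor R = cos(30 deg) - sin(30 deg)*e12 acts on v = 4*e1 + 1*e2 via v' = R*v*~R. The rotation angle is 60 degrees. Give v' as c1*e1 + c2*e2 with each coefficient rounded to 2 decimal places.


Rotor R = cos(30deg) - sin(30deg)*e12
Rotation angle theta = 2 * 30 = 60 degrees
v' = R*v*~R rotates v by theta.
cos(60deg) = 0.5000, sin(60deg) = 0.8660
v'_1 = 4*cos(60deg) - 1*sin(60deg)
= 4*0.5000 - 1*0.8660
= 1.13
v'_2 = 4*sin(60deg) + 1*cos(60deg)
= 4*0.8660 + 1*0.5000
= 3.96
v' = 1.13*e1 + 3.96*e2


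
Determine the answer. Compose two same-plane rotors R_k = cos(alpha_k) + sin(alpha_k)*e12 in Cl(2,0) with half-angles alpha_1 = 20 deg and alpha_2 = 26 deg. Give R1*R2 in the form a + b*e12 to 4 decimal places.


Same-plane rotors commute and their half-angles add:
R1*R2 = cos(a1 + a2) + sin(a1 + a2)*e12.
a1 + a2 = 20 + 26 = 46 deg
cos(46 deg) = 0.6947
sin(46 deg) = 0.7193
R1*R2 = 0.6947 + 0.7193*e12


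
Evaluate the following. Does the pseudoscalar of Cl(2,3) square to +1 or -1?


The pseudoscalar I = e1...e_n (product of all n generators) of Cl(p,q) satisfies I^2 = (-1)^(q + n(n-1)/2).
p = 2, q = 3, n = p + q = 5
n(n-1)/2 = 5 * 4 / 2 = 10
Exponent = q + n(n-1)/2 = 3 + 10 = 13
I^2 = (-1)^13 = -1


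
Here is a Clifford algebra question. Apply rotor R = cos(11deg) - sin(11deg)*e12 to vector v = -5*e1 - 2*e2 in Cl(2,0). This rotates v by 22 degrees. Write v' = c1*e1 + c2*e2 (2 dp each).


Rotor R = cos(11deg) - sin(11deg)*e12
Rotation angle theta = 2 * 11 = 22 degrees
v' = R*v*~R rotates v by theta.
cos(22deg) = 0.9272, sin(22deg) = 0.3746
v'_1 = -5*cos(22deg) - (-2)*sin(22deg)
= -5*0.9272 - (-2)*0.3746
= -3.89
v'_2 = -5*sin(22deg) + (-2)*cos(22deg)
= -5*0.3746 + (-2)*0.9272
= -3.73
v' = -3.89*e1 - 3.73*e2


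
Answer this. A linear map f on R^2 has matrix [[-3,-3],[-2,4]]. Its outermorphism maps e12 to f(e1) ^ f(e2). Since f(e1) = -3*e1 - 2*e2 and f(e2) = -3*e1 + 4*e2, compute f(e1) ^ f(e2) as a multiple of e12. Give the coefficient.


The outermorphism of a linear map f sends e1^e2 to f(e1)^f(e2).
f(e1) = -3*e1 - 2*e2
f(e2) = -3*e1 + 4*e2
f(e1) ^ f(e2) = (-3*e1 - 2*e2) ^ (-3*e1 + 4*e2)
= (-3)*4*e12 + (-2)*(-3)*e21
= (-12 - 6)*e12
= -18*e12
Coefficient = -18


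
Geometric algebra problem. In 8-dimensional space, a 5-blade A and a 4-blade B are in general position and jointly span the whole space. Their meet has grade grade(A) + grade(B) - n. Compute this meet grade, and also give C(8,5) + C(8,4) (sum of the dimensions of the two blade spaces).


Meet grade = grade(A) + grade(B) - n
= 5 + 4 - 8 = 1
C(8,5) = 56
C(8,4) = 70
dim_A + dim_B = 56 + 70 = 126


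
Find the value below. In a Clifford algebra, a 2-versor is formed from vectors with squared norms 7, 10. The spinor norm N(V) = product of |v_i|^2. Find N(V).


Spinor norm N(V) = |v1|^2 * |v2|^2 * ... * |v2|^2
= 7 * 10
Running product: 7, 70
N(V) = 70


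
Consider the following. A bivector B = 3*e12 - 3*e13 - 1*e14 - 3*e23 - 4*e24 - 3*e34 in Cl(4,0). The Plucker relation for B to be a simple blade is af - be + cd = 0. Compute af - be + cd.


Plucker relation: af - be + cd
a*f = 3*(-3) = -9
b*e = (-3)*(-4) = 12
c*d = (-1)*(-3) = 3
af - be + cd = -9 - 12 + 3
= -18


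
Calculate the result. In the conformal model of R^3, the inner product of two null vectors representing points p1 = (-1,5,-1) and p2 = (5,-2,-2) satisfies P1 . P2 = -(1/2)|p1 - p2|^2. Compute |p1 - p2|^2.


p1 - p2 = (-6, 7, 1)
|p1 - p2|^2 = (-6)^2 + 7^2 + 1^2
= 36 + 49 + 1
= 86


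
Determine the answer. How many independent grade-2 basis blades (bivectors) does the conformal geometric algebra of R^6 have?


The conformal model of R^6 uses Cl(7,1) with m = 6 + 2 = 8 generators.
Number of grade-2 blades = C(m, 2) = C(8, 2)
= 8*7/2 = 28


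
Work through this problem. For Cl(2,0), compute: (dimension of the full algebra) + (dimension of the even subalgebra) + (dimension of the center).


n = 2 + 0 = 2
Total dim = 2^2 = 4
Even subalgebra dim = 2^1 = 2
n is even, so center dim = 1
Sum = 4 + 2 + 1 = 7
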